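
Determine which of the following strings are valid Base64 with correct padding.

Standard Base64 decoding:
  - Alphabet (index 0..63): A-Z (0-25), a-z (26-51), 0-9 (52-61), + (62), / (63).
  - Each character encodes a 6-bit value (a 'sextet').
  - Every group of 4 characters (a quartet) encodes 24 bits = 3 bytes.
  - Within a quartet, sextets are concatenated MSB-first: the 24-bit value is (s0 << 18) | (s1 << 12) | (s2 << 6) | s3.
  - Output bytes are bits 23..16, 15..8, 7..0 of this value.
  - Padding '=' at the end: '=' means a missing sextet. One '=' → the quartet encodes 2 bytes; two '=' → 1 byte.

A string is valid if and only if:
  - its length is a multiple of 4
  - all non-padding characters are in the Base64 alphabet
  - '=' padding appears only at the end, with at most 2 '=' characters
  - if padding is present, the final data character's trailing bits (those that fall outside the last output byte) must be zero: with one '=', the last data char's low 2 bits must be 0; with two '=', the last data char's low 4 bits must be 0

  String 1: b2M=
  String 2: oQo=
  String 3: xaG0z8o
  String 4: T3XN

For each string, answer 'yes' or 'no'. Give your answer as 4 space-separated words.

Answer: yes yes no yes

Derivation:
String 1: 'b2M=' → valid
String 2: 'oQo=' → valid
String 3: 'xaG0z8o' → invalid (len=7 not mult of 4)
String 4: 'T3XN' → valid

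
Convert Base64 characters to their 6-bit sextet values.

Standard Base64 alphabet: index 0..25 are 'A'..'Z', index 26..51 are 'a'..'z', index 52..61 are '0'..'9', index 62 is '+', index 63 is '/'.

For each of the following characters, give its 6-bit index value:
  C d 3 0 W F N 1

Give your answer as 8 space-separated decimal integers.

'C': A..Z range, ord('C') − ord('A') = 2
'd': a..z range, 26 + ord('d') − ord('a') = 29
'3': 0..9 range, 52 + ord('3') − ord('0') = 55
'0': 0..9 range, 52 + ord('0') − ord('0') = 52
'W': A..Z range, ord('W') − ord('A') = 22
'F': A..Z range, ord('F') − ord('A') = 5
'N': A..Z range, ord('N') − ord('A') = 13
'1': 0..9 range, 52 + ord('1') − ord('0') = 53

Answer: 2 29 55 52 22 5 13 53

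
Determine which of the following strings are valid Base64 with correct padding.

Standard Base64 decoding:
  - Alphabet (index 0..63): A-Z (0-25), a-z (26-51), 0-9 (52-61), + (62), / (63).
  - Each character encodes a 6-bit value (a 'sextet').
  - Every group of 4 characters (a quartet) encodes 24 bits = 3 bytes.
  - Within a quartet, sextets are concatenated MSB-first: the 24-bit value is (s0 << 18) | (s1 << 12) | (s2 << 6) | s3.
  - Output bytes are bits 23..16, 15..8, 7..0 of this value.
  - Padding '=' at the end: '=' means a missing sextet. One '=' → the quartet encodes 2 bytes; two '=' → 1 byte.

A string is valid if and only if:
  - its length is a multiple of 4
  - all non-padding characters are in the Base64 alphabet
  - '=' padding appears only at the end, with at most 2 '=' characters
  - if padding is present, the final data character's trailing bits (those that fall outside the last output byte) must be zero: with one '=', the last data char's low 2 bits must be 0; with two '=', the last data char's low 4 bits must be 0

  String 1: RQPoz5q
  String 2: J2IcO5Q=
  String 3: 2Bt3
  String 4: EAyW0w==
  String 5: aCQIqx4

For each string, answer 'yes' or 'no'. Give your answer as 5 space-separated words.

String 1: 'RQPoz5q' → invalid (len=7 not mult of 4)
String 2: 'J2IcO5Q=' → valid
String 3: '2Bt3' → valid
String 4: 'EAyW0w==' → valid
String 5: 'aCQIqx4' → invalid (len=7 not mult of 4)

Answer: no yes yes yes no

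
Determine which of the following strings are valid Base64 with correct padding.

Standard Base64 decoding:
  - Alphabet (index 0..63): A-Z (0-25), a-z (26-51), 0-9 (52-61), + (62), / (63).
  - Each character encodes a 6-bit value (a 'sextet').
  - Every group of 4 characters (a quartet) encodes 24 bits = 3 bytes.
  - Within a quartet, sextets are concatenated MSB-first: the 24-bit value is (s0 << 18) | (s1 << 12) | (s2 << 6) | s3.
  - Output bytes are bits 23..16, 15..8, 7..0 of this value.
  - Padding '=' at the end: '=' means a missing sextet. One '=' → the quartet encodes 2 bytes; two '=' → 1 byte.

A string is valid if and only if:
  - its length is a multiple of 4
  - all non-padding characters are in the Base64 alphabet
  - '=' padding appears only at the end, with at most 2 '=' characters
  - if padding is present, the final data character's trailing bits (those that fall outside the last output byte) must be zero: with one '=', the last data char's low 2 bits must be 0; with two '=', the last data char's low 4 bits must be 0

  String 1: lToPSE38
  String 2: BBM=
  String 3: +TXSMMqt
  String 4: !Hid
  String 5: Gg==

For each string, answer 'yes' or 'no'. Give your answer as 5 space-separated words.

Answer: yes yes yes no yes

Derivation:
String 1: 'lToPSE38' → valid
String 2: 'BBM=' → valid
String 3: '+TXSMMqt' → valid
String 4: '!Hid' → invalid (bad char(s): ['!'])
String 5: 'Gg==' → valid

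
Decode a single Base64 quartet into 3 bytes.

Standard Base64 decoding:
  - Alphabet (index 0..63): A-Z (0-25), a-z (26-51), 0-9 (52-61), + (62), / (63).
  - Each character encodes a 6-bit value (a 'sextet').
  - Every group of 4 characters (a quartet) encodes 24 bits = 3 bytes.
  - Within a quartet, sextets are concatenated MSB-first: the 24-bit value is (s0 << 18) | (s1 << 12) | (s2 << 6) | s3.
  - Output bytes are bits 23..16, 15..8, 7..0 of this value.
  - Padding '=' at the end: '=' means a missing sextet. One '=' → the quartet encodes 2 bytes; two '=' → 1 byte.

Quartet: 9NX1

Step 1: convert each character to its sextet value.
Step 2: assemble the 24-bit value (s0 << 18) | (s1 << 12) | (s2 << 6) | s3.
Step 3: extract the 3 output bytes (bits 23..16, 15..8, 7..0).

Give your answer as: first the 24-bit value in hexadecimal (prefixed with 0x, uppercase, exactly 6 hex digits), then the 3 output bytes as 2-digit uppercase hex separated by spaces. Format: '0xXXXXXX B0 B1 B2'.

Answer: 0xF4D5F5 F4 D5 F5

Derivation:
Sextets: 9=61, N=13, X=23, 1=53
24-bit: (61<<18) | (13<<12) | (23<<6) | 53
      = 0xF40000 | 0x00D000 | 0x0005C0 | 0x000035
      = 0xF4D5F5
Bytes: (v>>16)&0xFF=F4, (v>>8)&0xFF=D5, v&0xFF=F5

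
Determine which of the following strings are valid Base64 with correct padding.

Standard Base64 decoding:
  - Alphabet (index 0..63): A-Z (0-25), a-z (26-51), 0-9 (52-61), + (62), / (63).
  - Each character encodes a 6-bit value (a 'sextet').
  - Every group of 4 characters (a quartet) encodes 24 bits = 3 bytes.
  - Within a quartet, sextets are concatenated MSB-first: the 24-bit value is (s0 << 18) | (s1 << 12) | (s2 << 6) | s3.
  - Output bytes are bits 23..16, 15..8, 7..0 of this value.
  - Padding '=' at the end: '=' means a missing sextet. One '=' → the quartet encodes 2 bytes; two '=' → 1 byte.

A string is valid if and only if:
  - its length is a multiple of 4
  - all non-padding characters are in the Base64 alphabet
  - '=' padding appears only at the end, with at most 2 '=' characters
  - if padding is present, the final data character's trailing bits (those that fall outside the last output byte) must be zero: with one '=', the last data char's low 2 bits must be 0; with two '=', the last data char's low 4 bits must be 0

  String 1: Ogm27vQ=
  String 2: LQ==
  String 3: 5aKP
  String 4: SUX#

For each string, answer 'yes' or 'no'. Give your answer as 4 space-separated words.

String 1: 'Ogm27vQ=' → valid
String 2: 'LQ==' → valid
String 3: '5aKP' → valid
String 4: 'SUX#' → invalid (bad char(s): ['#'])

Answer: yes yes yes no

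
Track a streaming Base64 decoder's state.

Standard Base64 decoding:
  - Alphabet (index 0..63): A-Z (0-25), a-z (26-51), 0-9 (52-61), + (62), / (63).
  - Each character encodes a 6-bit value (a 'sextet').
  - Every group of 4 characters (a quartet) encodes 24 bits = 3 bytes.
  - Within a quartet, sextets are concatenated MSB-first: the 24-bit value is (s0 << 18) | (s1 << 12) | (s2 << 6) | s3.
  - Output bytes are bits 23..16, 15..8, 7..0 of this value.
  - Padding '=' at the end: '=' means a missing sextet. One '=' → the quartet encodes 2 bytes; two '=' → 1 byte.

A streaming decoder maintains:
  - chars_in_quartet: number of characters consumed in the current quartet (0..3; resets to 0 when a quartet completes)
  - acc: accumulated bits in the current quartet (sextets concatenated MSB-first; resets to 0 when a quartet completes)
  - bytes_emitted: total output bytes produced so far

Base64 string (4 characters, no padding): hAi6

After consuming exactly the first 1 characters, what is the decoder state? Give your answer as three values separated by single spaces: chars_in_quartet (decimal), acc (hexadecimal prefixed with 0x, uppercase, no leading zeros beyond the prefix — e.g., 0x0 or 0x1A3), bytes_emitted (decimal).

Answer: 1 0x21 0

Derivation:
After char 0 ('h'=33): chars_in_quartet=1 acc=0x21 bytes_emitted=0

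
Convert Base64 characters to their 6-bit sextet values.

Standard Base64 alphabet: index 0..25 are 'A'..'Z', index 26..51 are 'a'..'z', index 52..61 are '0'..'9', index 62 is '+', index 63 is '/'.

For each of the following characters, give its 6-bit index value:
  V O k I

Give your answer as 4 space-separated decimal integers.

Answer: 21 14 36 8

Derivation:
'V': A..Z range, ord('V') − ord('A') = 21
'O': A..Z range, ord('O') − ord('A') = 14
'k': a..z range, 26 + ord('k') − ord('a') = 36
'I': A..Z range, ord('I') − ord('A') = 8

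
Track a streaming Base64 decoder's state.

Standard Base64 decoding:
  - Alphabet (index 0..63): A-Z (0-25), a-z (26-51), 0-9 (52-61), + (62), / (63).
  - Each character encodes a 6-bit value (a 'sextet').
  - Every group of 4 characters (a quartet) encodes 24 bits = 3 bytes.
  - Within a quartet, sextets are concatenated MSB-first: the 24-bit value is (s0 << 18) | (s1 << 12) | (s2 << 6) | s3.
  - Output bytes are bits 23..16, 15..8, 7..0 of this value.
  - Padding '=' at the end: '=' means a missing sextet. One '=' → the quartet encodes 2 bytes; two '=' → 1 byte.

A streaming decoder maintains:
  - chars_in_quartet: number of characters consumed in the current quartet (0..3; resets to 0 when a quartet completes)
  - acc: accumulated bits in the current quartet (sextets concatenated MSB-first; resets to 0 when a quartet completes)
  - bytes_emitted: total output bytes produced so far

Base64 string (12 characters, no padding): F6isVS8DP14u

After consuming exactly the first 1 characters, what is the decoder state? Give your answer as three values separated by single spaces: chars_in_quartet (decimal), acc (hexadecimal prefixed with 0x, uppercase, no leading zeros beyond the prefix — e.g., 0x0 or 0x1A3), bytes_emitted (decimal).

After char 0 ('F'=5): chars_in_quartet=1 acc=0x5 bytes_emitted=0

Answer: 1 0x5 0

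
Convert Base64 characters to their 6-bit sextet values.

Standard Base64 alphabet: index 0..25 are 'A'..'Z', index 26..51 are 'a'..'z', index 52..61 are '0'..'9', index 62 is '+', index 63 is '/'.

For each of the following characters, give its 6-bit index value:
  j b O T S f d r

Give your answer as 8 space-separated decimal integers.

Answer: 35 27 14 19 18 31 29 43

Derivation:
'j': a..z range, 26 + ord('j') − ord('a') = 35
'b': a..z range, 26 + ord('b') − ord('a') = 27
'O': A..Z range, ord('O') − ord('A') = 14
'T': A..Z range, ord('T') − ord('A') = 19
'S': A..Z range, ord('S') − ord('A') = 18
'f': a..z range, 26 + ord('f') − ord('a') = 31
'd': a..z range, 26 + ord('d') − ord('a') = 29
'r': a..z range, 26 + ord('r') − ord('a') = 43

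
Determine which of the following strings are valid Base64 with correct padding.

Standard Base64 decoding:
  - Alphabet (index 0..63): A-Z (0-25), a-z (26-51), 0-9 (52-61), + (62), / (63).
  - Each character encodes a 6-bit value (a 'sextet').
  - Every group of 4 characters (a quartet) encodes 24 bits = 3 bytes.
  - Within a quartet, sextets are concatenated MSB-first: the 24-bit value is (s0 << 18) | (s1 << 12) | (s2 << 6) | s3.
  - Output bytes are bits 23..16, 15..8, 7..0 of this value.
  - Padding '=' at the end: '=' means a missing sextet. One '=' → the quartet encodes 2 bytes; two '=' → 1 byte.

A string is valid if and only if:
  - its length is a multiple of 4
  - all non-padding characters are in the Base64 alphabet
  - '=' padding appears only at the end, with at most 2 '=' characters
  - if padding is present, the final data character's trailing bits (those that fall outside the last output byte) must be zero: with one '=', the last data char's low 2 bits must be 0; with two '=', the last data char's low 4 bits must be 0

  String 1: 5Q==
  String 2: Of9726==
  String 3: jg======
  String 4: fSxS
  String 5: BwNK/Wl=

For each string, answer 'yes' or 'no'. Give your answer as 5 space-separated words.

String 1: '5Q==' → valid
String 2: 'Of9726==' → invalid (bad trailing bits)
String 3: 'jg======' → invalid (6 pad chars (max 2))
String 4: 'fSxS' → valid
String 5: 'BwNK/Wl=' → invalid (bad trailing bits)

Answer: yes no no yes no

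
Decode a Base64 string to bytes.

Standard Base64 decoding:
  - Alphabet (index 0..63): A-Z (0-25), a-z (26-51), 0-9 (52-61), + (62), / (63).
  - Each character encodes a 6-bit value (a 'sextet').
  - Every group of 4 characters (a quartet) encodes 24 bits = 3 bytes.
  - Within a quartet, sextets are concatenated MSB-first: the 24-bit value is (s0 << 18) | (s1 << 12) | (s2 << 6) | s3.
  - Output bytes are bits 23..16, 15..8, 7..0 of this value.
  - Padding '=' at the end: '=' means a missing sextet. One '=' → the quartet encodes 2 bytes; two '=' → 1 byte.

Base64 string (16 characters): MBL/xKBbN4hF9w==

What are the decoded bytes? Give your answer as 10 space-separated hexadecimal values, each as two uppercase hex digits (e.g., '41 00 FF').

Answer: 30 12 FF C4 A0 5B 37 88 45 F7

Derivation:
After char 0 ('M'=12): chars_in_quartet=1 acc=0xC bytes_emitted=0
After char 1 ('B'=1): chars_in_quartet=2 acc=0x301 bytes_emitted=0
After char 2 ('L'=11): chars_in_quartet=3 acc=0xC04B bytes_emitted=0
After char 3 ('/'=63): chars_in_quartet=4 acc=0x3012FF -> emit 30 12 FF, reset; bytes_emitted=3
After char 4 ('x'=49): chars_in_quartet=1 acc=0x31 bytes_emitted=3
After char 5 ('K'=10): chars_in_quartet=2 acc=0xC4A bytes_emitted=3
After char 6 ('B'=1): chars_in_quartet=3 acc=0x31281 bytes_emitted=3
After char 7 ('b'=27): chars_in_quartet=4 acc=0xC4A05B -> emit C4 A0 5B, reset; bytes_emitted=6
After char 8 ('N'=13): chars_in_quartet=1 acc=0xD bytes_emitted=6
After char 9 ('4'=56): chars_in_quartet=2 acc=0x378 bytes_emitted=6
After char 10 ('h'=33): chars_in_quartet=3 acc=0xDE21 bytes_emitted=6
After char 11 ('F'=5): chars_in_quartet=4 acc=0x378845 -> emit 37 88 45, reset; bytes_emitted=9
After char 12 ('9'=61): chars_in_quartet=1 acc=0x3D bytes_emitted=9
After char 13 ('w'=48): chars_in_quartet=2 acc=0xF70 bytes_emitted=9
Padding '==': partial quartet acc=0xF70 -> emit F7; bytes_emitted=10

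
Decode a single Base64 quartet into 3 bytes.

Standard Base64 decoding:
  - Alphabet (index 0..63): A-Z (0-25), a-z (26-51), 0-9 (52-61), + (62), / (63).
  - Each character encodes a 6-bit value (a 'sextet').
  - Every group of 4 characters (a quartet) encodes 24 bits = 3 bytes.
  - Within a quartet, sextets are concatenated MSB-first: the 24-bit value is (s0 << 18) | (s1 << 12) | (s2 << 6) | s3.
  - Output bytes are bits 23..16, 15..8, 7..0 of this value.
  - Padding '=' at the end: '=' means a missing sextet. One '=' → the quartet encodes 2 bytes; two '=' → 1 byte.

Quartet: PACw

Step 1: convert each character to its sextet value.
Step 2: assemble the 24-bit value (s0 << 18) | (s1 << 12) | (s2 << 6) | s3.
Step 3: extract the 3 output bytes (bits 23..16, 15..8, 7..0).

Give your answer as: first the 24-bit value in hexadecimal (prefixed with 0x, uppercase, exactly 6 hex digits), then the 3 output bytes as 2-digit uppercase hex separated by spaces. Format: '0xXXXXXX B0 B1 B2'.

Answer: 0x3C00B0 3C 00 B0

Derivation:
Sextets: P=15, A=0, C=2, w=48
24-bit: (15<<18) | (0<<12) | (2<<6) | 48
      = 0x3C0000 | 0x000000 | 0x000080 | 0x000030
      = 0x3C00B0
Bytes: (v>>16)&0xFF=3C, (v>>8)&0xFF=00, v&0xFF=B0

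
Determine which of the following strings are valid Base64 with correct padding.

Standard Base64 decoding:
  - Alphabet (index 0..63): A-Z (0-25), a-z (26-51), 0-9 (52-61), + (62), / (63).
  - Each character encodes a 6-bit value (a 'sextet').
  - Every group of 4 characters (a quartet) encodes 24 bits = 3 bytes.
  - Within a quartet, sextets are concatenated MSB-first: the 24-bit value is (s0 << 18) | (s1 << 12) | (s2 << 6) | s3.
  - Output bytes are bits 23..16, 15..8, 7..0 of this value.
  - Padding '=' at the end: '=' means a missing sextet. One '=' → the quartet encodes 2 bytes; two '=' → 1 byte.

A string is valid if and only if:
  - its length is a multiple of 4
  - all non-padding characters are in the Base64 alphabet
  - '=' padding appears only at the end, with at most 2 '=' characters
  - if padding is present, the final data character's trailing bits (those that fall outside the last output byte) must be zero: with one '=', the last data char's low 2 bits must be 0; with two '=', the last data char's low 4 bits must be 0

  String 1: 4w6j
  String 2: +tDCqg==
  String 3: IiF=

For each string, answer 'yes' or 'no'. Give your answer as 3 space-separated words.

String 1: '4w6j' → valid
String 2: '+tDCqg==' → valid
String 3: 'IiF=' → invalid (bad trailing bits)

Answer: yes yes no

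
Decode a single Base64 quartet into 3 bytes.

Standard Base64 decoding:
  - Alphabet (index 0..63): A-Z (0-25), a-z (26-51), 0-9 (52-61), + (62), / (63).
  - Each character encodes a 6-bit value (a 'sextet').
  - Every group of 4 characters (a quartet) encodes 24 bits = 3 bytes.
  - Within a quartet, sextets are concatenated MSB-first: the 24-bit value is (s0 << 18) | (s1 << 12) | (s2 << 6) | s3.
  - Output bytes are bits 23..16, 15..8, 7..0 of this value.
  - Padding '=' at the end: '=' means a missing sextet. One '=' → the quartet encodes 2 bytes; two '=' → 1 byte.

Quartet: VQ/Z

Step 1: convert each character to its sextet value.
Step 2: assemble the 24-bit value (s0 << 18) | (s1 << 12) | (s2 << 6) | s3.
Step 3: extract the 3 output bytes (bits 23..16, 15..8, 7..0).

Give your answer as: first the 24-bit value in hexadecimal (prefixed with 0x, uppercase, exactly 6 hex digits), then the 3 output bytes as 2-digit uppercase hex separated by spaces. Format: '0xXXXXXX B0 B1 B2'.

Answer: 0x550FD9 55 0F D9

Derivation:
Sextets: V=21, Q=16, /=63, Z=25
24-bit: (21<<18) | (16<<12) | (63<<6) | 25
      = 0x540000 | 0x010000 | 0x000FC0 | 0x000019
      = 0x550FD9
Bytes: (v>>16)&0xFF=55, (v>>8)&0xFF=0F, v&0xFF=D9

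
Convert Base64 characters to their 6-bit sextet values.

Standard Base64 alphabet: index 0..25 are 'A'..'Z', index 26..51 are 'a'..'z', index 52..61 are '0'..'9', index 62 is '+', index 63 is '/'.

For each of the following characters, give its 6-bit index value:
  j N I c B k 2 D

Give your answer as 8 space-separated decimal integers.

'j': a..z range, 26 + ord('j') − ord('a') = 35
'N': A..Z range, ord('N') − ord('A') = 13
'I': A..Z range, ord('I') − ord('A') = 8
'c': a..z range, 26 + ord('c') − ord('a') = 28
'B': A..Z range, ord('B') − ord('A') = 1
'k': a..z range, 26 + ord('k') − ord('a') = 36
'2': 0..9 range, 52 + ord('2') − ord('0') = 54
'D': A..Z range, ord('D') − ord('A') = 3

Answer: 35 13 8 28 1 36 54 3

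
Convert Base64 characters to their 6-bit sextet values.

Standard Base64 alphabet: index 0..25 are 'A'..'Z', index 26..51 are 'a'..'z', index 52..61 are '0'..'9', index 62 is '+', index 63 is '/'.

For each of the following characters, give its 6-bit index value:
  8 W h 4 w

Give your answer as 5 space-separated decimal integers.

'8': 0..9 range, 52 + ord('8') − ord('0') = 60
'W': A..Z range, ord('W') − ord('A') = 22
'h': a..z range, 26 + ord('h') − ord('a') = 33
'4': 0..9 range, 52 + ord('4') − ord('0') = 56
'w': a..z range, 26 + ord('w') − ord('a') = 48

Answer: 60 22 33 56 48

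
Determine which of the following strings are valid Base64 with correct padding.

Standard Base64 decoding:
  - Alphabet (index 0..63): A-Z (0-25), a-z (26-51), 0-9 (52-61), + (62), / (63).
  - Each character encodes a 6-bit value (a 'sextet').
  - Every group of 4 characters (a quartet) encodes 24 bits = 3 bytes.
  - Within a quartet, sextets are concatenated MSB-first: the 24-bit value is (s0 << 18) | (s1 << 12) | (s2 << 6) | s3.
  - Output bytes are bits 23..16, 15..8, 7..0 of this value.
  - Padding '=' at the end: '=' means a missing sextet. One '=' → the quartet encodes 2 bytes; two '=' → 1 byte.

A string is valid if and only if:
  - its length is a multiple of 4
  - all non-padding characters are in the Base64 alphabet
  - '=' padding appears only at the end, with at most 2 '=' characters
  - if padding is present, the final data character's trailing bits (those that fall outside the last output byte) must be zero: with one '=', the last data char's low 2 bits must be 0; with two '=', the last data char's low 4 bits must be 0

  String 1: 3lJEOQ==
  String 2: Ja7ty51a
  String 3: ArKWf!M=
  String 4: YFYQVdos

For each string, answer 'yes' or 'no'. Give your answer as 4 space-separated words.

String 1: '3lJEOQ==' → valid
String 2: 'Ja7ty51a' → valid
String 3: 'ArKWf!M=' → invalid (bad char(s): ['!'])
String 4: 'YFYQVdos' → valid

Answer: yes yes no yes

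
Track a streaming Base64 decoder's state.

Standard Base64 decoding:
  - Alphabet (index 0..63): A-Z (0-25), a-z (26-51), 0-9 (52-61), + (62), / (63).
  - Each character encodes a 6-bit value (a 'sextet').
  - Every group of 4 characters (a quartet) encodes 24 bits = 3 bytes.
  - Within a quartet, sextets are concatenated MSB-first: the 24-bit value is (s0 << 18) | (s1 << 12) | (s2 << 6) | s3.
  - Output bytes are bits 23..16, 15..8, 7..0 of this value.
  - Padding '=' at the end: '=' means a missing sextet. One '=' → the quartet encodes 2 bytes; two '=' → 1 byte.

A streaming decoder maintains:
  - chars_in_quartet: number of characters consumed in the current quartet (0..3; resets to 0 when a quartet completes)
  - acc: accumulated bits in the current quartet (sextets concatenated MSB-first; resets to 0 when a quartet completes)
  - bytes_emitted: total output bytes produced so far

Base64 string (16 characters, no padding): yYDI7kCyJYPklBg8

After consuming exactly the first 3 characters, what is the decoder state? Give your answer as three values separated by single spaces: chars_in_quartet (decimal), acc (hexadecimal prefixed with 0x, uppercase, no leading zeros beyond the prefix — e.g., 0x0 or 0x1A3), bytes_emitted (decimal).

Answer: 3 0x32603 0

Derivation:
After char 0 ('y'=50): chars_in_quartet=1 acc=0x32 bytes_emitted=0
After char 1 ('Y'=24): chars_in_quartet=2 acc=0xC98 bytes_emitted=0
After char 2 ('D'=3): chars_in_quartet=3 acc=0x32603 bytes_emitted=0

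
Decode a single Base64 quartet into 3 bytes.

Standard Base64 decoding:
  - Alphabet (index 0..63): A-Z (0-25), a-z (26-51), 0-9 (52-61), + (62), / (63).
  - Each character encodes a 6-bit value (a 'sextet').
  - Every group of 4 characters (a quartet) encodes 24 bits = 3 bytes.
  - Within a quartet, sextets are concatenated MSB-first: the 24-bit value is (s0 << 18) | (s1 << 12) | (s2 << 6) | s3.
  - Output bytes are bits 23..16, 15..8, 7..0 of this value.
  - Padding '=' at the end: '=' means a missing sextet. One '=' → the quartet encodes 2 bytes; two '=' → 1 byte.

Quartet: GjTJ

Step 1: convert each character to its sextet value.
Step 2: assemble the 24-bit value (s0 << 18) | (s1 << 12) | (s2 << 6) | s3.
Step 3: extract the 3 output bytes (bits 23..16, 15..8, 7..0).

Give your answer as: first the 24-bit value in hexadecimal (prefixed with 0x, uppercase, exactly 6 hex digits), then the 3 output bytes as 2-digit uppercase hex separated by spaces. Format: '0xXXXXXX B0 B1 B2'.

Answer: 0x1A34C9 1A 34 C9

Derivation:
Sextets: G=6, j=35, T=19, J=9
24-bit: (6<<18) | (35<<12) | (19<<6) | 9
      = 0x180000 | 0x023000 | 0x0004C0 | 0x000009
      = 0x1A34C9
Bytes: (v>>16)&0xFF=1A, (v>>8)&0xFF=34, v&0xFF=C9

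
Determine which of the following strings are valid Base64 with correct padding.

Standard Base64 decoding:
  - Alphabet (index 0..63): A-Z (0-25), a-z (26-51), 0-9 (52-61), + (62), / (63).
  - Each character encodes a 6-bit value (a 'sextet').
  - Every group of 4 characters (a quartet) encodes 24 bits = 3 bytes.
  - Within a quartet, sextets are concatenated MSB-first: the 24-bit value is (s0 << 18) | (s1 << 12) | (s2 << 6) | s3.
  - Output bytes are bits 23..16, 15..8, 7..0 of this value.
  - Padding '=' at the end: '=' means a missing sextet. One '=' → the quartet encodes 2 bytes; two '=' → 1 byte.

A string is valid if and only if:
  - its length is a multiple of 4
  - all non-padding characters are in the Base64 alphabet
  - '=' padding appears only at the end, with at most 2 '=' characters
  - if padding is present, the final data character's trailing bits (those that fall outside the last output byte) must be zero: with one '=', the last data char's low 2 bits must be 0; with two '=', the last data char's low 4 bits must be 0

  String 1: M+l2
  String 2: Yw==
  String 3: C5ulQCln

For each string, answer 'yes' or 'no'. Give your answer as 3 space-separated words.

String 1: 'M+l2' → valid
String 2: 'Yw==' → valid
String 3: 'C5ulQCln' → valid

Answer: yes yes yes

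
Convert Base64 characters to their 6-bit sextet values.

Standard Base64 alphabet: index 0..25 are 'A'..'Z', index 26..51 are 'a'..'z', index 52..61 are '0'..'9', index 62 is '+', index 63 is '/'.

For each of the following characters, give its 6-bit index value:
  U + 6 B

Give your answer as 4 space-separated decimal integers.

'U': A..Z range, ord('U') − ord('A') = 20
'+': index 62
'6': 0..9 range, 52 + ord('6') − ord('0') = 58
'B': A..Z range, ord('B') − ord('A') = 1

Answer: 20 62 58 1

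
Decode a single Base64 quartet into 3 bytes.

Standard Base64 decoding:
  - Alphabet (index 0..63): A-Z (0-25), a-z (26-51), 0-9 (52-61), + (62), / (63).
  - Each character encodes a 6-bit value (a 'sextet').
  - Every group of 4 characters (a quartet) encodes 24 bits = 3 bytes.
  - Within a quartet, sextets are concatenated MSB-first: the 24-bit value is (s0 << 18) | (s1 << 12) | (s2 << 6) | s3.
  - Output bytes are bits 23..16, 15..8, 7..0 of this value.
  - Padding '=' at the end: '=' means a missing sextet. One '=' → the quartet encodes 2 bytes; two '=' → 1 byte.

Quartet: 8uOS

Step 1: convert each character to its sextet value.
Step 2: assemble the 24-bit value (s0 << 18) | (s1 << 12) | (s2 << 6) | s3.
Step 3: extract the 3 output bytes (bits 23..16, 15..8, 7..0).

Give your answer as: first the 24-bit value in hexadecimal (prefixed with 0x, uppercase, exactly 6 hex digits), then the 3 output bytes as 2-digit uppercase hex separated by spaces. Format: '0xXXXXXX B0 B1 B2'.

Answer: 0xF2E392 F2 E3 92

Derivation:
Sextets: 8=60, u=46, O=14, S=18
24-bit: (60<<18) | (46<<12) | (14<<6) | 18
      = 0xF00000 | 0x02E000 | 0x000380 | 0x000012
      = 0xF2E392
Bytes: (v>>16)&0xFF=F2, (v>>8)&0xFF=E3, v&0xFF=92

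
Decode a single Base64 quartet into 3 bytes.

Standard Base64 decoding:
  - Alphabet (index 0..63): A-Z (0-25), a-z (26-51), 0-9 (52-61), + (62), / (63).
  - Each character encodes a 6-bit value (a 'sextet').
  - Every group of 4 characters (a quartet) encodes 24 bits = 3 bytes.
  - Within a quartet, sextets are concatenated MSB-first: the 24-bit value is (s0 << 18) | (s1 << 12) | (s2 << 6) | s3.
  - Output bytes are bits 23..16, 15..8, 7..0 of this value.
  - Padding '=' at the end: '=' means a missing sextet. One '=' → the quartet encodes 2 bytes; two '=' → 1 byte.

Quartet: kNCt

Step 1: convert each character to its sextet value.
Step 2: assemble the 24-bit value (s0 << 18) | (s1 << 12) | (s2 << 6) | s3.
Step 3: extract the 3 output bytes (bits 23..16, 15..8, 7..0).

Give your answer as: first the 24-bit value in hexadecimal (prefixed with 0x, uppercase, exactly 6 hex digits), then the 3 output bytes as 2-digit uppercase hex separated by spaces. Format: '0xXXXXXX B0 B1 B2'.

Answer: 0x90D0AD 90 D0 AD

Derivation:
Sextets: k=36, N=13, C=2, t=45
24-bit: (36<<18) | (13<<12) | (2<<6) | 45
      = 0x900000 | 0x00D000 | 0x000080 | 0x00002D
      = 0x90D0AD
Bytes: (v>>16)&0xFF=90, (v>>8)&0xFF=D0, v&0xFF=AD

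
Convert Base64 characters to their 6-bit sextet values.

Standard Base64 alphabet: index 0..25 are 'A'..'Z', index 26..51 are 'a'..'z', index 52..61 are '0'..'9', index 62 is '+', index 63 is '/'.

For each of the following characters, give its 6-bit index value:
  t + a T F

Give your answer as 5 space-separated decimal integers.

Answer: 45 62 26 19 5

Derivation:
't': a..z range, 26 + ord('t') − ord('a') = 45
'+': index 62
'a': a..z range, 26 + ord('a') − ord('a') = 26
'T': A..Z range, ord('T') − ord('A') = 19
'F': A..Z range, ord('F') − ord('A') = 5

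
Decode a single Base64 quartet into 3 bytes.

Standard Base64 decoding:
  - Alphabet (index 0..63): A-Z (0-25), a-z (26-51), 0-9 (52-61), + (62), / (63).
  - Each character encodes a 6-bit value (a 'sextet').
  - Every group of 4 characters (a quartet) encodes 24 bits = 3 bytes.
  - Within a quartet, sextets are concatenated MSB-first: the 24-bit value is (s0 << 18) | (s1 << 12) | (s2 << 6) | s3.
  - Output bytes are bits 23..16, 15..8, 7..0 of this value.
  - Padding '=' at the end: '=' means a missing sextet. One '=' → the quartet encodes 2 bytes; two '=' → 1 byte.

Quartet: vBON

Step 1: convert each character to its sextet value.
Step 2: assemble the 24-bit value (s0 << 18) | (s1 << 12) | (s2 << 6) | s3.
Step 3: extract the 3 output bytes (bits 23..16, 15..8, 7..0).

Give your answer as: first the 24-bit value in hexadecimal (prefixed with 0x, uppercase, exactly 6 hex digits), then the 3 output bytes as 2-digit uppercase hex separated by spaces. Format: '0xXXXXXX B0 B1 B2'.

Answer: 0xBC138D BC 13 8D

Derivation:
Sextets: v=47, B=1, O=14, N=13
24-bit: (47<<18) | (1<<12) | (14<<6) | 13
      = 0xBC0000 | 0x001000 | 0x000380 | 0x00000D
      = 0xBC138D
Bytes: (v>>16)&0xFF=BC, (v>>8)&0xFF=13, v&0xFF=8D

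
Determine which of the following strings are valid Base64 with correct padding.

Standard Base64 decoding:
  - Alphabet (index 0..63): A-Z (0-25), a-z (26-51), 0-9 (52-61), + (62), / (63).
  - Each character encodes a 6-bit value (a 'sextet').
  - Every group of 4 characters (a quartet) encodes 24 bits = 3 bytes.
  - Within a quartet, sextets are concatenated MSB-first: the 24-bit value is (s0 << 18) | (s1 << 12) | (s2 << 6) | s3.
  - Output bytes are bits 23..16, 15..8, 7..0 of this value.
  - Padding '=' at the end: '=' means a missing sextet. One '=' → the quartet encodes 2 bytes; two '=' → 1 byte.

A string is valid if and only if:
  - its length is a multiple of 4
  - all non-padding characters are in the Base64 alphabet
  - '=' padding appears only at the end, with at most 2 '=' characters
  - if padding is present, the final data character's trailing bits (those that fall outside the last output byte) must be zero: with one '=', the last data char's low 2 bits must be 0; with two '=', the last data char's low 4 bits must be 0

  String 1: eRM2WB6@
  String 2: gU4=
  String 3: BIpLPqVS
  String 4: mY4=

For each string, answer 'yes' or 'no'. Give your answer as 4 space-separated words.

Answer: no yes yes yes

Derivation:
String 1: 'eRM2WB6@' → invalid (bad char(s): ['@'])
String 2: 'gU4=' → valid
String 3: 'BIpLPqVS' → valid
String 4: 'mY4=' → valid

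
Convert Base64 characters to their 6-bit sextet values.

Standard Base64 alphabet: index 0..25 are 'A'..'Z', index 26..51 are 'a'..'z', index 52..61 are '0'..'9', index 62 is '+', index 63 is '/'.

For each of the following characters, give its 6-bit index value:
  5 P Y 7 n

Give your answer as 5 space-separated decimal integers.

'5': 0..9 range, 52 + ord('5') − ord('0') = 57
'P': A..Z range, ord('P') − ord('A') = 15
'Y': A..Z range, ord('Y') − ord('A') = 24
'7': 0..9 range, 52 + ord('7') − ord('0') = 59
'n': a..z range, 26 + ord('n') − ord('a') = 39

Answer: 57 15 24 59 39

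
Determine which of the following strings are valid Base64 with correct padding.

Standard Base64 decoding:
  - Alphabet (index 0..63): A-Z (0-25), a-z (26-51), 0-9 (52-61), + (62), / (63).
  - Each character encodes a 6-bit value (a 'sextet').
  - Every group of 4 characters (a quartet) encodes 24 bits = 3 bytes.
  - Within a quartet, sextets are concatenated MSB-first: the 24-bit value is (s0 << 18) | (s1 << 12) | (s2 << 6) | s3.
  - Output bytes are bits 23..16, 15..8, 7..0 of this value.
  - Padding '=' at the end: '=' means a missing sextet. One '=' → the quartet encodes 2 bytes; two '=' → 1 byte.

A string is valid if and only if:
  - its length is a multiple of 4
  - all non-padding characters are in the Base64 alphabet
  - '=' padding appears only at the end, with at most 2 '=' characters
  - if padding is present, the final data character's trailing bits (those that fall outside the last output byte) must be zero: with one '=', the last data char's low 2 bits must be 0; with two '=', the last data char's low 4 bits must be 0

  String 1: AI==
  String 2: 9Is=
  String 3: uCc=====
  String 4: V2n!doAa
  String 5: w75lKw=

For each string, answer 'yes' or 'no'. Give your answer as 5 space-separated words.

Answer: no yes no no no

Derivation:
String 1: 'AI==' → invalid (bad trailing bits)
String 2: '9Is=' → valid
String 3: 'uCc=====' → invalid (5 pad chars (max 2))
String 4: 'V2n!doAa' → invalid (bad char(s): ['!'])
String 5: 'w75lKw=' → invalid (len=7 not mult of 4)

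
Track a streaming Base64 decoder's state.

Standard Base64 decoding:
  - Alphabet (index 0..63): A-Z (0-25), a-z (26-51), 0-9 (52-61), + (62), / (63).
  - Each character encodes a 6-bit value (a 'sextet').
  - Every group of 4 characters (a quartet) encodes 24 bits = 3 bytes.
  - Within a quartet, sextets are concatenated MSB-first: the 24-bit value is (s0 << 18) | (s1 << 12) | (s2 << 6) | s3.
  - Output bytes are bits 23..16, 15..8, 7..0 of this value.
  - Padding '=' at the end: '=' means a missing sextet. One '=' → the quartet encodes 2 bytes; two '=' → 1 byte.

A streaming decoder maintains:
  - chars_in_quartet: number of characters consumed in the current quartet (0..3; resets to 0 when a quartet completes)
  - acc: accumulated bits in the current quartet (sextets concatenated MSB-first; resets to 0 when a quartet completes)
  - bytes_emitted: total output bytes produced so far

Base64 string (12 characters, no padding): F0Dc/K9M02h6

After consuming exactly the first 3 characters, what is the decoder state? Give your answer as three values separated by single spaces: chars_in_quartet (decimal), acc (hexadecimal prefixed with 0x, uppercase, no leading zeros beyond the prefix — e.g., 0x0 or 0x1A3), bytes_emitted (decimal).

Answer: 3 0x5D03 0

Derivation:
After char 0 ('F'=5): chars_in_quartet=1 acc=0x5 bytes_emitted=0
After char 1 ('0'=52): chars_in_quartet=2 acc=0x174 bytes_emitted=0
After char 2 ('D'=3): chars_in_quartet=3 acc=0x5D03 bytes_emitted=0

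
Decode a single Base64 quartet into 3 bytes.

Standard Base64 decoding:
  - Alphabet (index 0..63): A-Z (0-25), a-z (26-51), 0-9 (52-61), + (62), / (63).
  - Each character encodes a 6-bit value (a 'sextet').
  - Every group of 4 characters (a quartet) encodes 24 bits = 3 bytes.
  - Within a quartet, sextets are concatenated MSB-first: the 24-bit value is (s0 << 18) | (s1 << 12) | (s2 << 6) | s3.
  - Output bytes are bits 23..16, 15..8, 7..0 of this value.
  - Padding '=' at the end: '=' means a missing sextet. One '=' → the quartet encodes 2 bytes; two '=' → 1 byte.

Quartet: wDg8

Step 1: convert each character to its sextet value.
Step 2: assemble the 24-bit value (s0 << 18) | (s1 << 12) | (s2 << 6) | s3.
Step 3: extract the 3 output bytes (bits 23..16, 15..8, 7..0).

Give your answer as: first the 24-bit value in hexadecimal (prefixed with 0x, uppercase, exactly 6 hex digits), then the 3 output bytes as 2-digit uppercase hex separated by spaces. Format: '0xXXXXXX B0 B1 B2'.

Sextets: w=48, D=3, g=32, 8=60
24-bit: (48<<18) | (3<<12) | (32<<6) | 60
      = 0xC00000 | 0x003000 | 0x000800 | 0x00003C
      = 0xC0383C
Bytes: (v>>16)&0xFF=C0, (v>>8)&0xFF=38, v&0xFF=3C

Answer: 0xC0383C C0 38 3C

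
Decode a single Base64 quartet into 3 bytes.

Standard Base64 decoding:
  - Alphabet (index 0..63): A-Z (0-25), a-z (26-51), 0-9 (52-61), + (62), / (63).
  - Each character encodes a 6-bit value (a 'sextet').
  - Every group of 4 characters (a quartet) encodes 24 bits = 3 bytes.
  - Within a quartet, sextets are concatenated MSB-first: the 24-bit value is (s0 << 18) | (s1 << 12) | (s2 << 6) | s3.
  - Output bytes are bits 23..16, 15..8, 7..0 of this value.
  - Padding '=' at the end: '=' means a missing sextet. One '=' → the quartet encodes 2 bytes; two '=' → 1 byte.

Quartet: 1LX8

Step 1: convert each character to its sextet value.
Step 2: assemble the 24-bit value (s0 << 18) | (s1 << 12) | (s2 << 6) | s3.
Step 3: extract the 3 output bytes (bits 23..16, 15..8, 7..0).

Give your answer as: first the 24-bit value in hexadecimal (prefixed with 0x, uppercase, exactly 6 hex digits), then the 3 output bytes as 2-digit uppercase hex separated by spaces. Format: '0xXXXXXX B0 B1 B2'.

Answer: 0xD4B5FC D4 B5 FC

Derivation:
Sextets: 1=53, L=11, X=23, 8=60
24-bit: (53<<18) | (11<<12) | (23<<6) | 60
      = 0xD40000 | 0x00B000 | 0x0005C0 | 0x00003C
      = 0xD4B5FC
Bytes: (v>>16)&0xFF=D4, (v>>8)&0xFF=B5, v&0xFF=FC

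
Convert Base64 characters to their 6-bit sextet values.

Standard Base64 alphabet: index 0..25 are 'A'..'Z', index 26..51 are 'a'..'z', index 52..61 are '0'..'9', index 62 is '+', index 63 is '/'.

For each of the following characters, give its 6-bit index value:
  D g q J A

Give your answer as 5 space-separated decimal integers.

'D': A..Z range, ord('D') − ord('A') = 3
'g': a..z range, 26 + ord('g') − ord('a') = 32
'q': a..z range, 26 + ord('q') − ord('a') = 42
'J': A..Z range, ord('J') − ord('A') = 9
'A': A..Z range, ord('A') − ord('A') = 0

Answer: 3 32 42 9 0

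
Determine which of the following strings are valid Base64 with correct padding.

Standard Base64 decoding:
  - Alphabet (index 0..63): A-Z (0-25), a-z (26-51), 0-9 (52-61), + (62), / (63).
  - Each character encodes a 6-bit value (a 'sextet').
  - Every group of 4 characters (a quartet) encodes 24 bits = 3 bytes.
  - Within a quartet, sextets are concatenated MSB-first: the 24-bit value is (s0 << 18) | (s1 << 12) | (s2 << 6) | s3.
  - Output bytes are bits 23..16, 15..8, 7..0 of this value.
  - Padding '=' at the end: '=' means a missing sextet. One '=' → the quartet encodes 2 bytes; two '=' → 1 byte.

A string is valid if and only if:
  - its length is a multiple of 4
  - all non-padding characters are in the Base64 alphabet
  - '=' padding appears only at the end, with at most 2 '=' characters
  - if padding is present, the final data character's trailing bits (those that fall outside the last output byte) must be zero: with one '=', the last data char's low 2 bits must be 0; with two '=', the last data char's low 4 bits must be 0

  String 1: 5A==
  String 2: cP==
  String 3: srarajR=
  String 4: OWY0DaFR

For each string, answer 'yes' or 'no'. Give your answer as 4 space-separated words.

String 1: '5A==' → valid
String 2: 'cP==' → invalid (bad trailing bits)
String 3: 'srarajR=' → invalid (bad trailing bits)
String 4: 'OWY0DaFR' → valid

Answer: yes no no yes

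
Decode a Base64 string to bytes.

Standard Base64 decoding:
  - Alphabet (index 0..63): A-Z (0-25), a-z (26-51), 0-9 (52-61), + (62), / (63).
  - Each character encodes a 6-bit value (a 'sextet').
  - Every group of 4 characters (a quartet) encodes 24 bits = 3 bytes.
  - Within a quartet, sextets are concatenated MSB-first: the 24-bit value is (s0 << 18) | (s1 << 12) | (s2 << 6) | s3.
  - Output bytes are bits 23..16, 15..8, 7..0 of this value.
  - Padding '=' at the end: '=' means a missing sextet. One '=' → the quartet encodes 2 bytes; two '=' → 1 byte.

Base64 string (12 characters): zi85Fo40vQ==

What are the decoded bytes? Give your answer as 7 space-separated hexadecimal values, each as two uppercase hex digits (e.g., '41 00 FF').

Answer: CE 2F 39 16 8E 34 BD

Derivation:
After char 0 ('z'=51): chars_in_quartet=1 acc=0x33 bytes_emitted=0
After char 1 ('i'=34): chars_in_quartet=2 acc=0xCE2 bytes_emitted=0
After char 2 ('8'=60): chars_in_quartet=3 acc=0x338BC bytes_emitted=0
After char 3 ('5'=57): chars_in_quartet=4 acc=0xCE2F39 -> emit CE 2F 39, reset; bytes_emitted=3
After char 4 ('F'=5): chars_in_quartet=1 acc=0x5 bytes_emitted=3
After char 5 ('o'=40): chars_in_quartet=2 acc=0x168 bytes_emitted=3
After char 6 ('4'=56): chars_in_quartet=3 acc=0x5A38 bytes_emitted=3
After char 7 ('0'=52): chars_in_quartet=4 acc=0x168E34 -> emit 16 8E 34, reset; bytes_emitted=6
After char 8 ('v'=47): chars_in_quartet=1 acc=0x2F bytes_emitted=6
After char 9 ('Q'=16): chars_in_quartet=2 acc=0xBD0 bytes_emitted=6
Padding '==': partial quartet acc=0xBD0 -> emit BD; bytes_emitted=7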